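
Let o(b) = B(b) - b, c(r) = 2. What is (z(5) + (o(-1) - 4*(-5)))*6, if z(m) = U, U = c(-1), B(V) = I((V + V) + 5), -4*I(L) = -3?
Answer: 285/2 ≈ 142.50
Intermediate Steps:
I(L) = 3/4 (I(L) = -1/4*(-3) = 3/4)
B(V) = 3/4
o(b) = 3/4 - b
U = 2
z(m) = 2
(z(5) + (o(-1) - 4*(-5)))*6 = (2 + ((3/4 - 1*(-1)) - 4*(-5)))*6 = (2 + ((3/4 + 1) + 20))*6 = (2 + (7/4 + 20))*6 = (2 + 87/4)*6 = (95/4)*6 = 285/2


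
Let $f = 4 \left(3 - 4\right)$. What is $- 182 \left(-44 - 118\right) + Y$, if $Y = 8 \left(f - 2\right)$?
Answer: $29436$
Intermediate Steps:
$f = -4$ ($f = 4 \left(-1\right) = -4$)
$Y = -48$ ($Y = 8 \left(-4 - 2\right) = 8 \left(-6\right) = -48$)
$- 182 \left(-44 - 118\right) + Y = - 182 \left(-44 - 118\right) - 48 = \left(-182\right) \left(-162\right) - 48 = 29484 - 48 = 29436$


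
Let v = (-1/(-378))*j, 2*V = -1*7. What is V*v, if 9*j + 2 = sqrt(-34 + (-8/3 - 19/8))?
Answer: 1/486 - I*sqrt(5622)/11664 ≈ 0.0020576 - 0.0064283*I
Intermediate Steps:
V = -7/2 (V = (-1*7)/2 = (1/2)*(-7) = -7/2 ≈ -3.5000)
j = -2/9 + I*sqrt(5622)/108 (j = -2/9 + sqrt(-34 + (-8/3 - 19/8))/9 = -2/9 + sqrt(-34 - 121/24)/9 = -2/9 + sqrt(-937/24)/9 = -2/9 + (I*sqrt(5622)/12)/9 = -2/9 + I*sqrt(5622)/108 ≈ -0.22222 + 0.69426*I)
v = -1/1701 + I*sqrt(5622)/40824 (v = (-1/(-378))*(-2/9 + I*sqrt(5622)/108) = (-1*(-1/378))*(-2/9 + I*sqrt(5622)/108) = (-2/9 + I*sqrt(5622)/108)/378 = -1/1701 + I*sqrt(5622)/40824 ≈ -0.00058789 + 0.0018367*I)
V*v = -7*(-1/1701 + I*sqrt(5622)/40824)/2 = 1/486 - I*sqrt(5622)/11664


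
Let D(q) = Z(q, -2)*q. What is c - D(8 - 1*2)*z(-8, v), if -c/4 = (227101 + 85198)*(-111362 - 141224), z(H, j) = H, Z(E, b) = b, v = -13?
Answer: 315529420760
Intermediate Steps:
c = 315529420856 (c = -4*(227101 + 85198)*(-111362 - 141224) = -1249196*(-252586) = -4*(-78882355214) = 315529420856)
D(q) = -2*q
c - D(8 - 1*2)*z(-8, v) = 315529420856 - (-2*(8 - 1*2))*(-8) = 315529420856 - (-2*(8 - 2))*(-8) = 315529420856 - (-2*6)*(-8) = 315529420856 - (-12)*(-8) = 315529420856 - 1*96 = 315529420856 - 96 = 315529420760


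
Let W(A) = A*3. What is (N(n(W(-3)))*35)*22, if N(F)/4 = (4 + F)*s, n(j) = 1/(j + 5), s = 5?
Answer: 57750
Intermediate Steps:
W(A) = 3*A
n(j) = 1/(5 + j)
N(F) = 80 + 20*F (N(F) = 4*((4 + F)*5) = 4*(20 + 5*F) = 80 + 20*F)
(N(n(W(-3)))*35)*22 = ((80 + 20/(5 + 3*(-3)))*35)*22 = ((80 + 20/(5 - 9))*35)*22 = ((80 + 20/(-4))*35)*22 = ((80 + 20*(-¼))*35)*22 = ((80 - 5)*35)*22 = (75*35)*22 = 2625*22 = 57750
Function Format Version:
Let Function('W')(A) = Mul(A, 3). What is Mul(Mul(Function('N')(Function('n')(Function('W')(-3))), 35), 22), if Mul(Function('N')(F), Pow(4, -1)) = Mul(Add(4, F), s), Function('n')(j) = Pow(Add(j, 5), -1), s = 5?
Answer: 57750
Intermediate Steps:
Function('W')(A) = Mul(3, A)
Function('n')(j) = Pow(Add(5, j), -1)
Function('N')(F) = Add(80, Mul(20, F)) (Function('N')(F) = Mul(4, Mul(Add(4, F), 5)) = Mul(4, Add(20, Mul(5, F))) = Add(80, Mul(20, F)))
Mul(Mul(Function('N')(Function('n')(Function('W')(-3))), 35), 22) = Mul(Mul(Add(80, Mul(20, Pow(Add(5, Mul(3, -3)), -1))), 35), 22) = Mul(Mul(Add(80, Mul(20, Pow(Add(5, -9), -1))), 35), 22) = Mul(Mul(Add(80, Mul(20, Pow(-4, -1))), 35), 22) = Mul(Mul(Add(80, Mul(20, Rational(-1, 4))), 35), 22) = Mul(Mul(Add(80, -5), 35), 22) = Mul(Mul(75, 35), 22) = Mul(2625, 22) = 57750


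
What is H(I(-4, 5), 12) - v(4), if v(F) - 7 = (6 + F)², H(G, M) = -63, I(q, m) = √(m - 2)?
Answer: -170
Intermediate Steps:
I(q, m) = √(-2 + m)
v(F) = 7 + (6 + F)²
H(I(-4, 5), 12) - v(4) = -63 - (7 + (6 + 4)²) = -63 - (7 + 10²) = -63 - (7 + 100) = -63 - 1*107 = -63 - 107 = -170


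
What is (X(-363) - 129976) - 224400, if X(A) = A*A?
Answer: -222607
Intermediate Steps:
X(A) = A**2
(X(-363) - 129976) - 224400 = ((-363)**2 - 129976) - 224400 = (131769 - 129976) - 224400 = 1793 - 224400 = -222607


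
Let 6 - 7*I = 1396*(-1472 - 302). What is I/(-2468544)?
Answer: -1238255/8639904 ≈ -0.14332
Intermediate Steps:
I = 2476510/7 (I = 6/7 - 1396*(-1472 - 302)/7 = 6/7 - 1396*(-1774)/7 = 6/7 - 1/7*(-2476504) = 6/7 + 2476504/7 = 2476510/7 ≈ 3.5379e+5)
I/(-2468544) = (2476510/7)/(-2468544) = (2476510/7)*(-1/2468544) = -1238255/8639904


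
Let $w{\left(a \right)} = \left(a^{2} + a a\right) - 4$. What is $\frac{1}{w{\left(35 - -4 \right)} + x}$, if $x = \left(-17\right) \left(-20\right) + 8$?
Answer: $\frac{1}{3386} \approx 0.00029533$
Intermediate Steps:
$w{\left(a \right)} = -4 + 2 a^{2}$ ($w{\left(a \right)} = \left(a^{2} + a^{2}\right) - 4 = 2 a^{2} - 4 = -4 + 2 a^{2}$)
$x = 348$ ($x = 340 + 8 = 348$)
$\frac{1}{w{\left(35 - -4 \right)} + x} = \frac{1}{\left(-4 + 2 \left(35 - -4\right)^{2}\right) + 348} = \frac{1}{\left(-4 + 2 \left(35 + 4\right)^{2}\right) + 348} = \frac{1}{\left(-4 + 2 \cdot 39^{2}\right) + 348} = \frac{1}{\left(-4 + 2 \cdot 1521\right) + 348} = \frac{1}{\left(-4 + 3042\right) + 348} = \frac{1}{3038 + 348} = \frac{1}{3386}$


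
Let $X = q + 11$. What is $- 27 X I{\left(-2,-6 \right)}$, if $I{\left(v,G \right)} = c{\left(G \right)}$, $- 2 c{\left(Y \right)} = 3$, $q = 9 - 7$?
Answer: $\frac{1053}{2} \approx 526.5$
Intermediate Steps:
$q = 2$
$c{\left(Y \right)} = - \frac{3}{2}$ ($c{\left(Y \right)} = \left(- \frac{1}{2}\right) 3 = - \frac{3}{2}$)
$I{\left(v,G \right)} = - \frac{3}{2}$
$X = 13$ ($X = 2 + 11 = 13$)
$- 27 X I{\left(-2,-6 \right)} = \left(-27\right) 13 \left(- \frac{3}{2}\right) = \left(-351\right) \left(- \frac{3}{2}\right) = \frac{1053}{2}$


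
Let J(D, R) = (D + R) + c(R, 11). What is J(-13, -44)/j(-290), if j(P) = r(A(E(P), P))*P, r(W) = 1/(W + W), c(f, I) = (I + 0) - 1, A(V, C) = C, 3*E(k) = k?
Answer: -94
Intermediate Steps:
E(k) = k/3
c(f, I) = -1 + I (c(f, I) = I - 1 = -1 + I)
J(D, R) = 10 + D + R (J(D, R) = (D + R) + (-1 + 11) = (D + R) + 10 = 10 + D + R)
r(W) = 1/(2*W)
j(P) = ½ (j(P) = (1/(2*P))*P = ½)
J(-13, -44)/j(-290) = (10 - 13 - 44)/(½) = -47*2 = -94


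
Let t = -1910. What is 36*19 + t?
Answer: -1226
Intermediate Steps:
36*19 + t = 36*19 - 1910 = 684 - 1910 = -1226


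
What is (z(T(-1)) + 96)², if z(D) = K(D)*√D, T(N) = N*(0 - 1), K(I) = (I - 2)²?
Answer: 9409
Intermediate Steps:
K(I) = (-2 + I)²
T(N) = -N (T(N) = N*(-1) = -N)
z(D) = √D*(-2 + D)² (z(D) = (-2 + D)²*√D = √D*(-2 + D)²)
(z(T(-1)) + 96)² = (√(-1*(-1))*(-2 - 1*(-1))² + 96)² = (√1*(-2 + 1)² + 96)² = (1*(-1)² + 96)² = (1*1 + 96)² = (1 + 96)² = 97² = 9409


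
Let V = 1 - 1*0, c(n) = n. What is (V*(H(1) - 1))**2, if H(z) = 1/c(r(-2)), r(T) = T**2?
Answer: 9/16 ≈ 0.56250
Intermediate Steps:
V = 1 (V = 1 + 0 = 1)
H(z) = 1/4 (H(z) = 1/((-2)**2) = 1/4)
(V*(H(1) - 1))**2 = (1*(1/4 - 1))**2 = (1*(-3/4))**2 = (-3/4)**2 = 9/16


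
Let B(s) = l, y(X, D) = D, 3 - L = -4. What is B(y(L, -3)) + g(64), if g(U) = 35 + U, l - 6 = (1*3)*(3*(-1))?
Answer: 96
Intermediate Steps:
L = 7 (L = 3 - 1*(-4) = 3 + 4 = 7)
l = -3 (l = 6 + (1*3)*(3*(-1)) = 6 + 3*(-3) = 6 - 9 = -3)
B(s) = -3
B(y(L, -3)) + g(64) = -3 + (35 + 64) = -3 + 99 = 96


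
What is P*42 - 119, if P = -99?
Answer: -4277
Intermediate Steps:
P*42 - 119 = -99*42 - 119 = -4158 - 119 = -4277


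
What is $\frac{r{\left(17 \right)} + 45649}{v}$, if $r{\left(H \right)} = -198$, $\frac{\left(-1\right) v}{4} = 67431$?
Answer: $- \frac{6493}{38532} \approx -0.16851$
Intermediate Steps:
$v = -269724$ ($v = \left(-4\right) 67431 = -269724$)
$\frac{r{\left(17 \right)} + 45649}{v} = \frac{-198 + 45649}{-269724} = 45451 \left(- \frac{1}{269724}\right) = - \frac{6493}{38532}$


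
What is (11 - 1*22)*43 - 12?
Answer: -485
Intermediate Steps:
(11 - 1*22)*43 - 12 = (11 - 22)*43 - 12 = -11*43 - 12 = -473 - 12 = -485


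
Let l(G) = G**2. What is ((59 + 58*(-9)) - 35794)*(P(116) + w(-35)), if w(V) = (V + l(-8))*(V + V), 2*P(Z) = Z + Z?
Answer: 69395898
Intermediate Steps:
P(Z) = Z (P(Z) = (Z + Z)/2 = (2*Z)/2 = Z)
w(V) = 2*V*(64 + V) (w(V) = (V + (-8)**2)*(V + V) = (V + 64)*(2*V) = (64 + V)*(2*V) = 2*V*(64 + V))
((59 + 58*(-9)) - 35794)*(P(116) + w(-35)) = ((59 + 58*(-9)) - 35794)*(116 + 2*(-35)*(64 - 35)) = ((59 - 522) - 35794)*(116 + 2*(-35)*29) = (-463 - 35794)*(116 - 2030) = -36257*(-1914) = 69395898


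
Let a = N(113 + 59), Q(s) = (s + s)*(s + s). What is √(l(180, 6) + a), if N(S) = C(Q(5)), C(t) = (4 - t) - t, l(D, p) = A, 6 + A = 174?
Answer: 2*I*√7 ≈ 5.2915*I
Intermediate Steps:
A = 168 (A = -6 + 174 = 168)
l(D, p) = 168
Q(s) = 4*s² (Q(s) = (2*s)*(2*s) = 4*s²)
C(t) = 4 - 2*t
N(S) = -196 (N(S) = 4 - 8*5² = 4 - 8*25 = 4 - 2*100 = 4 - 200 = -196)
a = -196
√(l(180, 6) + a) = √(168 - 196) = √(-28) = 2*I*√7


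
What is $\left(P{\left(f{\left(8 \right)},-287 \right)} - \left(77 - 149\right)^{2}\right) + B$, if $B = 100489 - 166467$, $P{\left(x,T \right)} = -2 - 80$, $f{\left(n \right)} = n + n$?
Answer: $-71244$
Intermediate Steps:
$f{\left(n \right)} = 2 n$
$P{\left(x,T \right)} = -82$ ($P{\left(x,T \right)} = -2 - 80 = -82$)
$B = -65978$ ($B = 100489 - 166467 = -65978$)
$\left(P{\left(f{\left(8 \right)},-287 \right)} - \left(77 - 149\right)^{2}\right) + B = \left(-82 - \left(77 - 149\right)^{2}\right) - 65978 = \left(-82 - \left(-72\right)^{2}\right) - 65978 = \left(-82 - 5184\right) - 65978 = -5266 - 65978 = -71244$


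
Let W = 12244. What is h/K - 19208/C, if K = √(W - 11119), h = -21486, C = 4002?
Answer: -9604/2001 - 7162*√5/25 ≈ -645.39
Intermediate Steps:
K = 15*√5 (K = √(12244 - 11119) = √1125 = 15*√5 ≈ 33.541)
h/K - 19208/C = -21486*√5/75 - 19208/4002 = -7162*√5/25 - 19208*1/4002 = -7162*√5/25 - 9604/2001 = -9604/2001 - 7162*√5/25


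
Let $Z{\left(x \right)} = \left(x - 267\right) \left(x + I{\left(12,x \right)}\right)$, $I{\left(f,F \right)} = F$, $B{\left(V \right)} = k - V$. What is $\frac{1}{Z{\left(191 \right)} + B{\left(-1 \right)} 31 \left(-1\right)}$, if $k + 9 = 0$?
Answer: $- \frac{1}{28784} \approx -3.4742 \cdot 10^{-5}$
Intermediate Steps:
$k = -9$ ($k = -9 + 0 = -9$)
$B{\left(V \right)} = -9 - V$
$Z{\left(x \right)} = 2 x \left(-267 + x\right)$ ($Z{\left(x \right)} = \left(x - 267\right) \left(x + x\right) = \left(-267 + x\right) 2 x = 2 x \left(-267 + x\right)$)
$\frac{1}{Z{\left(191 \right)} + B{\left(-1 \right)} 31 \left(-1\right)} = \frac{1}{2 \cdot 191 \left(-267 + 191\right) + \left(-9 - -1\right) 31 \left(-1\right)} = \frac{1}{2 \cdot 191 \left(-76\right) + \left(-9 + 1\right) 31 \left(-1\right)} = \frac{1}{-29032 + \left(-8\right) 31 \left(-1\right)} = \frac{1}{-29032 - -248} = \frac{1}{-29032 + 248} = \frac{1}{-28784} = - \frac{1}{28784}$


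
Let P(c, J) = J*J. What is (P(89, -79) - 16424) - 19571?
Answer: -29754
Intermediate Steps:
P(c, J) = J²
(P(89, -79) - 16424) - 19571 = ((-79)² - 16424) - 19571 = (6241 - 16424) - 19571 = -10183 - 19571 = -29754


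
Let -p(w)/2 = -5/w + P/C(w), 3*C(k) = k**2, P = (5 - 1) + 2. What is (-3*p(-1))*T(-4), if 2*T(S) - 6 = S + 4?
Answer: 414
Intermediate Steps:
T(S) = 5 + S/2 (T(S) = 3 + (S + 4)/2 = 3 + (4 + S)/2 = 3 + (2 + S/2) = 5 + S/2)
P = 6 (P = 4 + 2 = 6)
C(k) = k**2/3
p(w) = -36/w**2 + 10/w (p(w) = -2*(-5/w + 6/((w**2/3))) = -2*(-5/w + 6*(3/w**2)) = -2*(-5/w + 18/w**2) = -36/w**2 + 10/w)
(-3*p(-1))*T(-4) = (-6*(-18 + 5*(-1))/(-1)**2)*(5 + (1/2)*(-4)) = (-6*(-18 - 5))*(5 - 2) = -6*(-23)*3 = -3*(-46)*3 = 138*3 = 414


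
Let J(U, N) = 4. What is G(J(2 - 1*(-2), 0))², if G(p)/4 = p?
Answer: 256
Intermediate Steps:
G(p) = 4*p
G(J(2 - 1*(-2), 0))² = (4*4)² = 16² = 256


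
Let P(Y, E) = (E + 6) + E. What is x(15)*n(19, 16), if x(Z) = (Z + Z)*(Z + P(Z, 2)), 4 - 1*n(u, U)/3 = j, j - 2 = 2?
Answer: 0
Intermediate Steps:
j = 4 (j = 2 + 2 = 4)
n(u, U) = 0 (n(u, U) = 12 - 3*4 = 12 - 12 = 0)
P(Y, E) = 6 + 2*E (P(Y, E) = (6 + E) + E = 6 + 2*E)
x(Z) = 2*Z*(10 + Z) (x(Z) = (Z + Z)*(Z + (6 + 2*2)) = (2*Z)*(Z + (6 + 4)) = (2*Z)*(Z + 10) = (2*Z)*(10 + Z) = 2*Z*(10 + Z))
x(15)*n(19, 16) = (2*15*(10 + 15))*0 = (2*15*25)*0 = 750*0 = 0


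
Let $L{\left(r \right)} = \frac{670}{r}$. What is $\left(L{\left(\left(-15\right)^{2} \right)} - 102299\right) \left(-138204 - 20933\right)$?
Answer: $\frac{732558693977}{45} \approx 1.6279 \cdot 10^{10}$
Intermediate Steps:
$\left(L{\left(\left(-15\right)^{2} \right)} - 102299\right) \left(-138204 - 20933\right) = \left(\frac{670}{\left(-15\right)^{2}} - 102299\right) \left(-138204 - 20933\right) = \left(\frac{670}{225} - 102299\right) \left(-159137\right) = \left(670 \cdot \frac{1}{225} - 102299\right) \left(-159137\right) = \left(\frac{134}{45} - 102299\right) \left(-159137\right) = \left(- \frac{4603321}{45}\right) \left(-159137\right) = \frac{732558693977}{45}$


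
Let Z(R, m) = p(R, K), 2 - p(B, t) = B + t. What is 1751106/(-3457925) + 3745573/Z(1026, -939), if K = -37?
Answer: -12953638857647/3412971975 ≈ -3795.4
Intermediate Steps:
p(B, t) = 2 - B - t (p(B, t) = 2 - (B + t) = 2 + (-B - t) = 2 - B - t)
Z(R, m) = 39 - R (Z(R, m) = 2 - R - 1*(-37) = 2 - R + 37 = 39 - R)
1751106/(-3457925) + 3745573/Z(1026, -939) = 1751106/(-3457925) + 3745573/(39 - 1*1026) = 1751106*(-1/3457925) + 3745573/(39 - 1026) = -1751106/3457925 + 3745573/(-987) = -1751106/3457925 + 3745573*(-1/987) = -1751106/3457925 - 3745573/987 = -12953638857647/3412971975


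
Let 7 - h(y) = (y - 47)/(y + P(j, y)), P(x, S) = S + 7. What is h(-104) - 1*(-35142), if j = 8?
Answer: 7064798/201 ≈ 35148.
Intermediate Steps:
P(x, S) = 7 + S
h(y) = 7 - (-47 + y)/(7 + 2*y) (h(y) = 7 - (y - 47)/(y + (7 + y)) = 7 - (-47 + y)/(7 + 2*y))
h(-104) - 1*(-35142) = (96 + 13*(-104))/(7 + 2*(-104)) - 1*(-35142) = (96 - 1352)/(7 - 208) + 35142 = -1256/(-201) + 35142 = -1/201*(-1256) + 35142 = 1256/201 + 35142 = 7064798/201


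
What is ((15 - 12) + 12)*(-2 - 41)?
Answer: -645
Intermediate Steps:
((15 - 12) + 12)*(-2 - 41) = (3 + 12)*(-43) = 15*(-43) = -645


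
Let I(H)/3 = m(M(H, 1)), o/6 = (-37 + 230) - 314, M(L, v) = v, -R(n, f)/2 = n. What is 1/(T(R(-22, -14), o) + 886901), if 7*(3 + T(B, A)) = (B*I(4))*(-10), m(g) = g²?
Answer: 7/6206966 ≈ 1.1278e-6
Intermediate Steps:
R(n, f) = -2*n
o = -726 (o = 6*((-37 + 230) - 314) = 6*(193 - 314) = 6*(-121) = -726)
I(H) = 3 (I(H) = 3*1² = 3*1 = 3)
T(B, A) = -3 - 30*B/7 (T(B, A) = -3 + ((B*3)*(-10))/7 = -3 + ((3*B)*(-10))/7 = -3 + (-30*B)/7 = -3 - 30*B/7)
1/(T(R(-22, -14), o) + 886901) = 1/((-3 - (-60)*(-22)/7) + 886901) = 1/((-3 - 30/7*44) + 886901) = 1/((-3 - 1320/7) + 886901) = 1/(-1341/7 + 886901) = 1/(6206966/7) = 7/6206966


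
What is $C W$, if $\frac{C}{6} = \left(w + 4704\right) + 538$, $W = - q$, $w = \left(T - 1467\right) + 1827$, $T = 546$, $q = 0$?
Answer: $0$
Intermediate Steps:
$w = 906$ ($w = \left(546 - 1467\right) + 1827 = -921 + 1827 = 906$)
$W = 0$ ($W = \left(-1\right) 0 = 0$)
$C = 36888$ ($C = 6 \left(\left(906 + 4704\right) + 538\right) = 6 \left(5610 + 538\right) = 6 \cdot 6148 = 36888$)
$C W = 36888 \cdot 0 = 0$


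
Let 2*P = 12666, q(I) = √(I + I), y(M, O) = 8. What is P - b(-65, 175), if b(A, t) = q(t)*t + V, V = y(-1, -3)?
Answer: 6325 - 875*√14 ≈ 3051.1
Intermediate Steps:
q(I) = √2*√I (q(I) = √(2*I) = √2*√I)
V = 8
b(A, t) = 8 + √2*t^(3/2) (b(A, t) = (√2*√t)*t + 8 = √2*t^(3/2) + 8 = 8 + √2*t^(3/2))
P = 6333 (P = (½)*12666 = 6333)
P - b(-65, 175) = 6333 - (8 + √2*175^(3/2)) = 6333 - (8 + √2*(875*√7)) = 6333 - (8 + 875*√14) = 6333 + (-8 - 875*√14) = 6325 - 875*√14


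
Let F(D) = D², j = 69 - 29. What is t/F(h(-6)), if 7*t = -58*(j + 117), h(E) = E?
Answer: -4553/126 ≈ -36.135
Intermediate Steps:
j = 40
t = -9106/7 (t = (-58*(40 + 117))/7 = (-58*157)/7 = (⅐)*(-9106) = -9106/7 ≈ -1300.9)
t/F(h(-6)) = -9106/(7*((-6)²)) = -9106/7/36 = -9106/7*1/36 = -4553/126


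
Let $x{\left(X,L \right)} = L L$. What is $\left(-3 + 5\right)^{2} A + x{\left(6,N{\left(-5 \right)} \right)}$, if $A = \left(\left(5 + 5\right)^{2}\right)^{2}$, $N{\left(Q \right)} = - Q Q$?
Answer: $40625$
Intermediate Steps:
$N{\left(Q \right)} = - Q^{2}$
$x{\left(X,L \right)} = L^{2}$
$A = 10000$ ($A = \left(10^{2}\right)^{2} = 100^{2} = 10000$)
$\left(-3 + 5\right)^{2} A + x{\left(6,N{\left(-5 \right)} \right)} = \left(-3 + 5\right)^{2} \cdot 10000 + \left(- \left(-5\right)^{2}\right)^{2} = 2^{2} \cdot 10000 + \left(\left(-1\right) 25\right)^{2} = 4 \cdot 10000 + \left(-25\right)^{2} = 40000 + 625 = 40625$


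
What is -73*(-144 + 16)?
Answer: 9344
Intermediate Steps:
-73*(-144 + 16) = -73*(-128) = 9344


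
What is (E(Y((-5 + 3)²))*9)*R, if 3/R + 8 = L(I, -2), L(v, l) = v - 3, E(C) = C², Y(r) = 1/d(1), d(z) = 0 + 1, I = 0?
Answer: -27/11 ≈ -2.4545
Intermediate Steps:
d(z) = 1
Y(r) = 1 (Y(r) = 1/1 = 1)
L(v, l) = -3 + v
R = -3/11 (R = 3/(-8 + (-3 + 0)) = 3/(-8 - 3) = 3/(-11) = 3*(-1/11) = -3/11 ≈ -0.27273)
(E(Y((-5 + 3)²))*9)*R = (1²*9)*(-3/11) = (1*9)*(-3/11) = 9*(-3/11) = -27/11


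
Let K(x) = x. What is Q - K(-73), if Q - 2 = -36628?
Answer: -36553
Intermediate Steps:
Q = -36626 (Q = 2 - 36628 = -36626)
Q - K(-73) = -36626 - 1*(-73) = -36626 + 73 = -36553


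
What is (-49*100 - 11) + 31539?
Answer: 26628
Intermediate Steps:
(-49*100 - 11) + 31539 = (-4900 - 11) + 31539 = -4911 + 31539 = 26628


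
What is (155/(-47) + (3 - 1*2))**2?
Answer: 11664/2209 ≈ 5.2802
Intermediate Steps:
(155/(-47) + (3 - 1*2))**2 = (155*(-1/47) + (3 - 2))**2 = (-155/47 + 1)**2 = (-108/47)**2 = 11664/2209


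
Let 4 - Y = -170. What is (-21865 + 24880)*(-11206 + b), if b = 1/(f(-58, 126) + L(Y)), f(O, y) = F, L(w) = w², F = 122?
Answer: -1027029560805/30398 ≈ -3.3786e+7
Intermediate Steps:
Y = 174 (Y = 4 - 1*(-170) = 4 + 170 = 174)
f(O, y) = 122
b = 1/30398 (b = 1/(122 + 174²) = 1/(122 + 30276) = 1/30398 ≈ 3.2897e-5)
(-21865 + 24880)*(-11206 + b) = (-21865 + 24880)*(-11206 + 1/30398) = 3015*(-340639987/30398) = -1027029560805/30398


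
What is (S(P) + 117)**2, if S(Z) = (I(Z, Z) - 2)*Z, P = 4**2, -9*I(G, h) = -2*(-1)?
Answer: 537289/81 ≈ 6633.2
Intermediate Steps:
I(G, h) = -2/9 (I(G, h) = -(-2)*(-1)/9 = -1/9*2 = -2/9)
P = 16
S(Z) = -20*Z/9 (S(Z) = (-2/9 - 2)*Z = -20*Z/9)
(S(P) + 117)**2 = (-20/9*16 + 117)**2 = (-320/9 + 117)**2 = (733/9)**2 = 537289/81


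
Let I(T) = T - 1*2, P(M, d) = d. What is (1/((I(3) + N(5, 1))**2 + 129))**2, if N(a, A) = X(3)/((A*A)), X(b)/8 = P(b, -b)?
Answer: 1/432964 ≈ 2.3097e-6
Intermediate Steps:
I(T) = -2 + T (I(T) = T - 2 = -2 + T)
X(b) = -8*b (X(b) = 8*(-b) = -8*b)
N(a, A) = -24/A**2 (N(a, A) = (-8*3)/((A*A)) = -24/A**2)
(1/((I(3) + N(5, 1))**2 + 129))**2 = (1/(((-2 + 3) - 24/1**2)**2 + 129))**2 = (1/((1 - 24*1)**2 + 129))**2 = (1/((1 - 24)**2 + 129))**2 = (1/((-23)**2 + 129))**2 = (1/(529 + 129))**2 = (1/658)**2 = 1/432964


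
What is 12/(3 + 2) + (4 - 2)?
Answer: 22/5 ≈ 4.4000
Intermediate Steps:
12/(3 + 2) + (4 - 2) = 12/5 + 2 = 22/5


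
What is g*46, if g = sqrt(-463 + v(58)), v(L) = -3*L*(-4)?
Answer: 46*sqrt(233) ≈ 702.16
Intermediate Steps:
v(L) = 12*L
g = sqrt(233) (g = sqrt(-463 + 12*58) = sqrt(-463 + 696) = sqrt(233) ≈ 15.264)
g*46 = sqrt(233)*46 = 46*sqrt(233)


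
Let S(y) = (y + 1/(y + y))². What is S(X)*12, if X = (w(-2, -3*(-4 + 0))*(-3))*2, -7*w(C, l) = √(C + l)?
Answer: 591361/5880 ≈ 100.57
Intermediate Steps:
w(C, l) = -√(C + l)/7
X = 6*√10/7 (X = (-√(-2 - 3*(-4 + 0))/7*(-3))*2 = (-√(-2 - 3*(-4))/7*(-3))*2 = (-√(-2 + 12)/7*(-3))*2 = (-√10/7*(-3))*2 = (3*√10/7)*2 = 6*√10/7 ≈ 2.7105)
S(y) = (y + 1/(2*y))²
S(X)*12 = ((1 + 2*(6*√10/7)²)²/(4*(6*√10/7)²))*12 = ((¼)*(49/360)*(1 + 2*(360/49))²)*12 = ((¼)*(49/360)*(1 + 720/49)²)*12 = ((¼)*(49/360)*(769/49)²)*12 = ((¼)*(49/360)*(591361/2401))*12 = (591361/70560)*12 = 591361/5880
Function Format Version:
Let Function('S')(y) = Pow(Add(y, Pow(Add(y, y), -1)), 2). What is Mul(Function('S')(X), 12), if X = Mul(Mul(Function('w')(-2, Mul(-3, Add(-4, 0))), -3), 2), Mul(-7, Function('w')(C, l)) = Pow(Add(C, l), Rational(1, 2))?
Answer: Rational(591361, 5880) ≈ 100.57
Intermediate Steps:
Function('w')(C, l) = Mul(Rational(-1, 7), Pow(Add(C, l), Rational(1, 2)))
X = Mul(Rational(6, 7), Pow(10, Rational(1, 2))) (X = Mul(Mul(Mul(Rational(-1, 7), Pow(Add(-2, Mul(-3, Add(-4, 0))), Rational(1, 2))), -3), 2) = Mul(Mul(Mul(Rational(-1, 7), Pow(Add(-2, Mul(-3, -4)), Rational(1, 2))), -3), 2) = Mul(Mul(Mul(Rational(-1, 7), Pow(Add(-2, 12), Rational(1, 2))), -3), 2) = Mul(Mul(Mul(Rational(-1, 7), Pow(10, Rational(1, 2))), -3), 2) = Mul(Mul(Rational(3, 7), Pow(10, Rational(1, 2))), 2) = Mul(Rational(6, 7), Pow(10, Rational(1, 2))) ≈ 2.7105)
Function('S')(y) = Pow(Add(y, Mul(Rational(1, 2), Pow(y, -1))), 2) (Function('S')(y) = Pow(Add(y, Pow(Mul(2, y), -1)), 2) = Pow(Add(y, Mul(Rational(1, 2), Pow(y, -1))), 2))
Mul(Function('S')(X), 12) = Mul(Mul(Rational(1, 4), Pow(Mul(Rational(6, 7), Pow(10, Rational(1, 2))), -2), Pow(Add(1, Mul(2, Pow(Mul(Rational(6, 7), Pow(10, Rational(1, 2))), 2))), 2)), 12) = Mul(Mul(Rational(1, 4), Rational(49, 360), Pow(Add(1, Mul(2, Rational(360, 49))), 2)), 12) = Mul(Mul(Rational(1, 4), Rational(49, 360), Pow(Add(1, Rational(720, 49)), 2)), 12) = Mul(Mul(Rational(1, 4), Rational(49, 360), Pow(Rational(769, 49), 2)), 12) = Mul(Mul(Rational(1, 4), Rational(49, 360), Rational(591361, 2401)), 12) = Mul(Rational(591361, 70560), 12) = Rational(591361, 5880)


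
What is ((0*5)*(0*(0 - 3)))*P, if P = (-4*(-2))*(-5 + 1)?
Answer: 0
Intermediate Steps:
P = -32 (P = 8*(-4) = -32)
((0*5)*(0*(0 - 3)))*P = ((0*5)*(0*(0 - 3)))*(-32) = (0*(0*(-3)))*(-32) = (0*0)*(-32) = 0*(-32) = 0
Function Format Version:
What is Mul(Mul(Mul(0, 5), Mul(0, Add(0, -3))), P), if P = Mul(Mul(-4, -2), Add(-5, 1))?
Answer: 0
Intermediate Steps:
P = -32 (P = Mul(8, -4) = -32)
Mul(Mul(Mul(0, 5), Mul(0, Add(0, -3))), P) = Mul(Mul(Mul(0, 5), Mul(0, Add(0, -3))), -32) = Mul(Mul(0, Mul(0, -3)), -32) = Mul(Mul(0, 0), -32) = Mul(0, -32) = 0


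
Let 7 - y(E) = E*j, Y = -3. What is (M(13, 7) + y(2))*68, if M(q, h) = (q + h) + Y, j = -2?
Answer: 1904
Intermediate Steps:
y(E) = 7 + 2*E (y(E) = 7 - E*(-2) = 7 - (-2)*E = 7 + 2*E)
M(q, h) = -3 + h + q (M(q, h) = (q + h) - 3 = (h + q) - 3 = -3 + h + q)
(M(13, 7) + y(2))*68 = ((-3 + 7 + 13) + (7 + 2*2))*68 = (17 + (7 + 4))*68 = (17 + 11)*68 = 28*68 = 1904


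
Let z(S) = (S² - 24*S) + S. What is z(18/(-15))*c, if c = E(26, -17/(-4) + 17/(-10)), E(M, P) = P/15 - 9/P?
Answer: -2073093/21250 ≈ -97.557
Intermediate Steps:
z(S) = S² - 23*S
E(M, P) = -9/P + P/15 (E(M, P) = P*(1/15) - 9/P = P/15 - 9/P = -9/P + P/15)
c = -5711/1700 (c = -9/(-17/(-4) + 17/(-10)) + (-17/(-4) + 17/(-10))/15 = -9/(-17*(-¼) + 17*(-⅒)) + (-17*(-¼) + 17*(-⅒))/15 = -9/(17/4 - 17/10) + (17/4 - 17/10)/15 = -9/51/20 + (1/15)*(51/20) = -9*20/51 + 17/100 = -60/17 + 17/100 = -5711/1700 ≈ -3.3594)
z(18/(-15))*c = ((18/(-15))*(-23 + 18/(-15)))*(-5711/1700) = ((18*(-1/15))*(-23 + 18*(-1/15)))*(-5711/1700) = -6*(-23 - 6/5)/5*(-5711/1700) = -6/5*(-121/5)*(-5711/1700) = (726/25)*(-5711/1700) = -2073093/21250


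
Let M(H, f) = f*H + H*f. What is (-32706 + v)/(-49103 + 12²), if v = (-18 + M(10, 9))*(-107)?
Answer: 50040/48959 ≈ 1.0221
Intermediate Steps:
M(H, f) = 2*H*f (M(H, f) = H*f + H*f = 2*H*f)
v = -17334 (v = (-18 + 2*10*9)*(-107) = (-18 + 180)*(-107) = 162*(-107) = -17334)
(-32706 + v)/(-49103 + 12²) = (-32706 - 17334)/(-49103 + 12²) = -50040/(-49103 + 144) = -50040/(-48959) = -50040*(-1/48959) = 50040/48959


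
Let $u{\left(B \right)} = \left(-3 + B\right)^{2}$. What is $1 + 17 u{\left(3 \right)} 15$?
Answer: $1$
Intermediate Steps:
$1 + 17 u{\left(3 \right)} 15 = 1 + 17 \left(-3 + 3\right)^{2} \cdot 15 = 1 + 17 \cdot 0^{2} \cdot 15 = 1 + 17 \cdot 0 \cdot 15 = 1 + 0 \cdot 15 = 1 + 0 = 1$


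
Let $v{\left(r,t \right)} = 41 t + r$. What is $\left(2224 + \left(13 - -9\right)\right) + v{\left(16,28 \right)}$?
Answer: $3410$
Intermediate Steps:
$v{\left(r,t \right)} = r + 41 t$
$\left(2224 + \left(13 - -9\right)\right) + v{\left(16,28 \right)} = \left(2224 + \left(13 - -9\right)\right) + \left(16 + 41 \cdot 28\right) = \left(2224 + \left(13 + 9\right)\right) + \left(16 + 1148\right) = \left(2224 + 22\right) + 1164 = 2246 + 1164 = 3410$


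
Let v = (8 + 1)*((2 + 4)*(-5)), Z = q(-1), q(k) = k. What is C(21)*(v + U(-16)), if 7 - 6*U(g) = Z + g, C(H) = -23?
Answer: 6118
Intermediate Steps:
Z = -1
v = -270 (v = 9*(6*(-5)) = 9*(-30) = -270)
U(g) = 4/3 - g/6 (U(g) = 7/6 - (-1 + g)/6 = 7/6 + (⅙ - g/6) = 4/3 - g/6)
C(21)*(v + U(-16)) = -23*(-270 + (4/3 - ⅙*(-16))) = -23*(-270 + (4/3 + 8/3)) = -23*(-270 + 4) = -23*(-266) = 6118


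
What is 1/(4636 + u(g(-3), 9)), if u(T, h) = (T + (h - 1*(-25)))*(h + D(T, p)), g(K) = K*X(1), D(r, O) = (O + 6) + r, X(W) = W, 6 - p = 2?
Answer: 1/5132 ≈ 0.00019486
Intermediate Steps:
p = 4 (p = 6 - 1*2 = 6 - 2 = 4)
D(r, O) = 6 + O + r (D(r, O) = (6 + O) + r = 6 + O + r)
g(K) = K (g(K) = K*1 = K)
u(T, h) = (10 + T + h)*(25 + T + h) (u(T, h) = (T + (h - 1*(-25)))*(h + (6 + 4 + T)) = (T + (h + 25))*(h + (10 + T)) = (T + (25 + h))*(10 + T + h) = (25 + T + h)*(10 + T + h) = (10 + T + h)*(25 + T + h))
1/(4636 + u(g(-3), 9)) = 1/(4636 + (250 + (-3)² + 9² + 35*(-3) + 35*9 + 2*(-3)*9)) = 1/(4636 + (250 + 9 + 81 - 105 + 315 - 54)) = 1/(4636 + 496) = 1/5132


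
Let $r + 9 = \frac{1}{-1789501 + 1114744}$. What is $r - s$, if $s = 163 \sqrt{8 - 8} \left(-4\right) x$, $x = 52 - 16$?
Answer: $- \frac{6072814}{674757} \approx -9.0$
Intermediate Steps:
$x = 36$ ($x = 52 - 16 = 36$)
$r = - \frac{6072814}{674757}$ ($r = -9 + \frac{1}{-1789501 + 1114744} = -9 + \frac{1}{-674757} = -9 - \frac{1}{674757} = - \frac{6072814}{674757} \approx -9.0$)
$s = 0$ ($s = 163 \sqrt{8 - 8} \left(-4\right) 36 = 163 \sqrt{0} \left(-4\right) 36 = 163 \cdot 0 \left(-4\right) 36 = 163 \cdot 0 \cdot 36 = 0 \cdot 36 = 0$)
$r - s = - \frac{6072814}{674757} - 0 = - \frac{6072814}{674757} + 0 = - \frac{6072814}{674757}$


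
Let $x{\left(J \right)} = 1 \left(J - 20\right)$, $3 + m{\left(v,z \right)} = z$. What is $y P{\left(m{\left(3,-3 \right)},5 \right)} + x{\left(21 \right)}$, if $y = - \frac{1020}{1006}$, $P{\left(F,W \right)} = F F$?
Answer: $- \frac{17857}{503} \approx -35.501$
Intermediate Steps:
$m{\left(v,z \right)} = -3 + z$
$P{\left(F,W \right)} = F^{2}$
$x{\left(J \right)} = -20 + J$ ($x{\left(J \right)} = 1 \left(J - 20\right) = 1 \left(-20 + J\right) = -20 + J$)
$y = - \frac{510}{503}$ ($y = \left(-1020\right) \frac{1}{1006} = - \frac{510}{503} \approx -1.0139$)
$y P{\left(m{\left(3,-3 \right)},5 \right)} + x{\left(21 \right)} = - \frac{510 \left(-3 - 3\right)^{2}}{503} + \left(-20 + 21\right) = - \frac{510 \left(-6\right)^{2}}{503} + 1 = \left(- \frac{510}{503}\right) 36 + 1 = - \frac{18360}{503} + 1 = - \frac{17857}{503}$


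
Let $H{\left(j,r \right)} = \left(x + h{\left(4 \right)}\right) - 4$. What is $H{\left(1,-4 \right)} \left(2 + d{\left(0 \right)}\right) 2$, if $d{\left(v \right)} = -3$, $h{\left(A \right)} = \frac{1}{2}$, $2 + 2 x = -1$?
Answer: $10$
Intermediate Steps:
$x = - \frac{3}{2}$ ($x = -1 + \frac{1}{2} \left(-1\right) = -1 - \frac{1}{2} = - \frac{3}{2} \approx -1.5$)
$h{\left(A \right)} = \frac{1}{2}$
$H{\left(j,r \right)} = -5$ ($H{\left(j,r \right)} = \left(- \frac{3}{2} + \frac{1}{2}\right) - 4 = -1 - 4 = -5$)
$H{\left(1,-4 \right)} \left(2 + d{\left(0 \right)}\right) 2 = - 5 \left(2 - 3\right) 2 = \left(-5\right) \left(-1\right) 2 = 5 \cdot 2 = 10$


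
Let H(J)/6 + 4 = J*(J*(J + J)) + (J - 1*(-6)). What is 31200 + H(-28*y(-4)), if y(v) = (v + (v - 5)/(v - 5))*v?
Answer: -455167476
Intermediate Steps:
y(v) = v*(1 + v) (y(v) = (v + (-5 + v)/(-5 + v))*v = (v + 1)*v = (1 + v)*v = v*(1 + v))
H(J) = 12 + 6*J + 12*J³ (H(J) = -24 + 6*(J*(J*(J + J)) + (J - 1*(-6))) = -24 + 6*(J*(J*(2*J)) + (J + 6)) = -24 + 6*(J*(2*J²) + (6 + J)) = -24 + 6*(2*J³ + (6 + J)) = -24 + 6*(6 + J + 2*J³) = -24 + (36 + 6*J + 12*J³) = 12 + 6*J + 12*J³)
31200 + H(-28*y(-4)) = 31200 + (12 + 6*(-(-112)*(1 - 4)) + 12*(-(-112)*(1 - 4))³) = 31200 + (12 + 6*(-(-112)*(-3)) + 12*(-(-112)*(-3))³) = 31200 + (12 + 6*(-28*12) + 12*(-28*12)³) = 31200 + (12 + 6*(-336) + 12*(-336)³) = 31200 + (12 - 2016 + 12*(-37933056)) = 31200 + (12 - 2016 - 455196672) = 31200 - 455198676 = -455167476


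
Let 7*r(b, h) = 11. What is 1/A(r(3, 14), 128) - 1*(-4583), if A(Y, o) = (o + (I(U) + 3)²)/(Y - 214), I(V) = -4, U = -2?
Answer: 4136962/903 ≈ 4581.4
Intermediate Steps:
r(b, h) = 11/7 (r(b, h) = (⅐)*11 = 11/7)
A(Y, o) = (1 + o)/(-214 + Y) (A(Y, o) = (o + (-4 + 3)²)/(Y - 214) = (o + (-1)²)/(-214 + Y) = (o + 1)/(-214 + Y) = (1 + o)/(-214 + Y))
1/A(r(3, 14), 128) - 1*(-4583) = 1/((1 + 128)/(-214 + 11/7)) - 1*(-4583) = 1/(129/(-1487/7)) + 4583 = 1/(-7/1487*129) + 4583 = 1/(-903/1487) + 4583 = -1487/903 + 4583 = 4136962/903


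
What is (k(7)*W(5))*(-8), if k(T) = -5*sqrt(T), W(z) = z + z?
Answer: 400*sqrt(7) ≈ 1058.3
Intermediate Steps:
W(z) = 2*z
(k(7)*W(5))*(-8) = ((-5*sqrt(7))*(2*5))*(-8) = (-5*sqrt(7)*10)*(-8) = -50*sqrt(7)*(-8) = 400*sqrt(7)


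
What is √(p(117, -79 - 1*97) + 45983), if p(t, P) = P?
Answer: √45807 ≈ 214.03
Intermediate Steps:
√(p(117, -79 - 1*97) + 45983) = √((-79 - 1*97) + 45983) = √((-79 - 97) + 45983) = √(-176 + 45983) = √45807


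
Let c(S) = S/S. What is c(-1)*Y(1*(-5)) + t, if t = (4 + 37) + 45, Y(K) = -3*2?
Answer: 80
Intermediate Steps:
Y(K) = -6
t = 86 (t = 41 + 45 = 86)
c(S) = 1
c(-1)*Y(1*(-5)) + t = 1*(-6) + 86 = -6 + 86 = 80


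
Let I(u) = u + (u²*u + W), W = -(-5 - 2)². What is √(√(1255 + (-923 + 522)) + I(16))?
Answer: √(4063 + √854) ≈ 63.970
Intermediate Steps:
W = -49 (W = -1*(-7)² = -1*49 = -49)
I(u) = -49 + u + u³ (I(u) = u + (u²*u - 49) = u + (u³ - 49) = u + (-49 + u³) = -49 + u + u³)
√(√(1255 + (-923 + 522)) + I(16)) = √(√(1255 + (-923 + 522)) + (-49 + 16 + 16³)) = √(√(1255 - 401) + (-49 + 16 + 4096)) = √(√854 + 4063) = √(4063 + √854)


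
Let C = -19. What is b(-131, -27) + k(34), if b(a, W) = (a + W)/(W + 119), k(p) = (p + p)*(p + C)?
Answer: 46841/46 ≈ 1018.3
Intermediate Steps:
k(p) = 2*p*(-19 + p) (k(p) = (p + p)*(p - 19) = (2*p)*(-19 + p) = 2*p*(-19 + p))
b(a, W) = (W + a)/(119 + W)
b(-131, -27) + k(34) = (-27 - 131)/(119 - 27) + 2*34*(-19 + 34) = -158/92 + 2*34*15 = (1/92)*(-158) + 1020 = -79/46 + 1020 = 46841/46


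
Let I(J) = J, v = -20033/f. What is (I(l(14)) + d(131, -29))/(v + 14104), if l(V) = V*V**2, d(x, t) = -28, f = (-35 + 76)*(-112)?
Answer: 12471872/64785601 ≈ 0.19251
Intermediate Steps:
f = -4592 (f = 41*(-112) = -4592)
l(V) = V**3
v = 20033/4592 (v = -20033/(-4592) = -20033*(-1/4592) = 20033/4592 ≈ 4.3626)
(I(l(14)) + d(131, -29))/(v + 14104) = (14**3 - 28)/(20033/4592 + 14104) = (2744 - 28)/(64785601/4592) = 2716*(4592/64785601) = 12471872/64785601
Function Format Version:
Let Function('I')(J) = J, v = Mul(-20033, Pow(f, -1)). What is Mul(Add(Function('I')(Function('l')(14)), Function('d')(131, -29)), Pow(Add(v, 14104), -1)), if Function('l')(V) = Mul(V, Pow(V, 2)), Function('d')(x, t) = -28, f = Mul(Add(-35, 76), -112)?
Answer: Rational(12471872, 64785601) ≈ 0.19251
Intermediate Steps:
f = -4592 (f = Mul(41, -112) = -4592)
Function('l')(V) = Pow(V, 3)
v = Rational(20033, 4592) (v = Mul(-20033, Pow(-4592, -1)) = Mul(-20033, Rational(-1, 4592)) = Rational(20033, 4592) ≈ 4.3626)
Mul(Add(Function('I')(Function('l')(14)), Function('d')(131, -29)), Pow(Add(v, 14104), -1)) = Mul(Add(Pow(14, 3), -28), Pow(Add(Rational(20033, 4592), 14104), -1)) = Mul(Add(2744, -28), Pow(Rational(64785601, 4592), -1)) = Mul(2716, Rational(4592, 64785601)) = Rational(12471872, 64785601)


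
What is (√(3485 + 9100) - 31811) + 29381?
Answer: -2430 + √12585 ≈ -2317.8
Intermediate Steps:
(√(3485 + 9100) - 31811) + 29381 = (√12585 - 31811) + 29381 = (-31811 + √12585) + 29381 = -2430 + √12585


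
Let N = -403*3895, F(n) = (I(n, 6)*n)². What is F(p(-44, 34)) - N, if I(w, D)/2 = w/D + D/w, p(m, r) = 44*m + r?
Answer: 1454148144085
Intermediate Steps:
p(m, r) = r + 44*m
I(w, D) = 2*D/w + 2*w/D (I(w, D) = 2*(w/D + D/w) = 2*(D/w + w/D) = 2*D/w + 2*w/D)
F(n) = n²*(12/n + n/3)² (F(n) = ((2*6/n + 2*n/6)*n)² = ((12/n + 2*n*(⅙))*n)² = ((12/n + n/3)*n)² = (n*(12/n + n/3))² = n²*(12/n + n/3)²)
N = -1569685
F(p(-44, 34)) - N = (36 + (34 + 44*(-44))²)²/9 - 1*(-1569685) = (36 + (34 - 1936)²)²/9 + 1569685 = (36 + (-1902)²)²/9 + 1569685 = (36 + 3617604)²/9 + 1569685 = (⅑)*3617640² + 1569685 = (⅑)*13087319169600 + 1569685 = 1454146574400 + 1569685 = 1454148144085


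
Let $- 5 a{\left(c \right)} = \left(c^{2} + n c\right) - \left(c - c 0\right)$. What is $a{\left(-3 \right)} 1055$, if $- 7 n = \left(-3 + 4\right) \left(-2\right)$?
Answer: $- \frac{16458}{7} \approx -2351.1$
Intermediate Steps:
$n = \frac{2}{7}$ ($n = - \frac{\left(-3 + 4\right) \left(-2\right)}{7} = - \frac{1 \left(-2\right)}{7} = \left(- \frac{1}{7}\right) \left(-2\right) = \frac{2}{7} \approx 0.28571$)
$a{\left(c \right)} = - \frac{c^{2}}{5} + \frac{c}{7}$ ($a{\left(c \right)} = - \frac{\left(c^{2} + \frac{2 c}{7}\right) - \left(c - c 0\right)}{5} = - \frac{\left(c^{2} + \frac{2 c}{7}\right) + \left(0 - c\right)}{5} = - \frac{\left(c^{2} + \frac{2 c}{7}\right) - c}{5} = - \frac{c^{2} - \frac{5 c}{7}}{5} = - \frac{c^{2}}{5} + \frac{c}{7}$)
$a{\left(-3 \right)} 1055 = \frac{1}{35} \left(-3\right) \left(5 - -21\right) 1055 = \frac{1}{35} \left(-3\right) \left(5 + 21\right) 1055 = \frac{1}{35} \left(-3\right) 26 \cdot 1055 = \left(- \frac{78}{35}\right) 1055 = - \frac{16458}{7}$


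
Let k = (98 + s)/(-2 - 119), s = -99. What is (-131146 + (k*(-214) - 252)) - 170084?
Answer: -36479536/121 ≈ -3.0148e+5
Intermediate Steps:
k = 1/121 (k = (98 - 99)/(-2 - 119) = -1/(-121) = -1*(-1/121) = 1/121 ≈ 0.0082645)
(-131146 + (k*(-214) - 252)) - 170084 = (-131146 + ((1/121)*(-214) - 252)) - 170084 = (-131146 + (-214/121 - 252)) - 170084 = (-131146 - 30706/121) - 170084 = -15899372/121 - 170084 = -36479536/121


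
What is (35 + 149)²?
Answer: 33856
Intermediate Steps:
(35 + 149)² = 184² = 33856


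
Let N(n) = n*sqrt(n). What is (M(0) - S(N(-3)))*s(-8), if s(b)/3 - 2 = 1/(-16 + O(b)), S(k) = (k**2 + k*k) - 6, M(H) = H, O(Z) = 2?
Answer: 2430/7 ≈ 347.14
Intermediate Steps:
N(n) = n**(3/2)
S(k) = -6 + 2*k**2 (S(k) = (k**2 + k**2) - 6 = 2*k**2 - 6 = -6 + 2*k**2)
s(b) = 81/14 (s(b) = 6 + 3/(-16 + 2) = 6 + 3/(-14) = 6 + 3*(-1/14) = 6 - 3/14 = 81/14)
(M(0) - S(N(-3)))*s(-8) = (0 - (-6 + 2*((-3)**(3/2))**2))*(81/14) = (0 - (-6 + 2*(-3*I*sqrt(3))**2))*(81/14) = (0 - (-6 + 2*(-27)))*(81/14) = (0 - (-6 - 54))*(81/14) = (0 - 1*(-60))*(81/14) = (0 + 60)*(81/14) = 60*(81/14) = 2430/7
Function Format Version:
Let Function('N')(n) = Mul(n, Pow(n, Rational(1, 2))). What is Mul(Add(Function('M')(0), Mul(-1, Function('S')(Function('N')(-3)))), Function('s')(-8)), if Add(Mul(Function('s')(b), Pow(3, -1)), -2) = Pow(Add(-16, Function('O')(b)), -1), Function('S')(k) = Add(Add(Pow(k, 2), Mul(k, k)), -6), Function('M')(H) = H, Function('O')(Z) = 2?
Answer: Rational(2430, 7) ≈ 347.14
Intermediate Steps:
Function('N')(n) = Pow(n, Rational(3, 2))
Function('S')(k) = Add(-6, Mul(2, Pow(k, 2))) (Function('S')(k) = Add(Add(Pow(k, 2), Pow(k, 2)), -6) = Add(Mul(2, Pow(k, 2)), -6) = Add(-6, Mul(2, Pow(k, 2))))
Function('s')(b) = Rational(81, 14) (Function('s')(b) = Add(6, Mul(3, Pow(Add(-16, 2), -1))) = Add(6, Mul(3, Pow(-14, -1))) = Add(6, Mul(3, Rational(-1, 14))) = Add(6, Rational(-3, 14)) = Rational(81, 14))
Mul(Add(Function('M')(0), Mul(-1, Function('S')(Function('N')(-3)))), Function('s')(-8)) = Mul(Add(0, Mul(-1, Add(-6, Mul(2, Pow(Pow(-3, Rational(3, 2)), 2))))), Rational(81, 14)) = Mul(Add(0, Mul(-1, Add(-6, Mul(2, Pow(Mul(-3, I, Pow(3, Rational(1, 2))), 2))))), Rational(81, 14)) = Mul(Add(0, Mul(-1, Add(-6, Mul(2, -27)))), Rational(81, 14)) = Mul(Add(0, Mul(-1, Add(-6, -54))), Rational(81, 14)) = Mul(Add(0, Mul(-1, -60)), Rational(81, 14)) = Mul(Add(0, 60), Rational(81, 14)) = Mul(60, Rational(81, 14)) = Rational(2430, 7)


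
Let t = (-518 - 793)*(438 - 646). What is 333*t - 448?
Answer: 90804656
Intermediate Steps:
t = 272688 (t = -1311*(-208) = 272688)
333*t - 448 = 333*272688 - 448 = 90805104 - 448 = 90804656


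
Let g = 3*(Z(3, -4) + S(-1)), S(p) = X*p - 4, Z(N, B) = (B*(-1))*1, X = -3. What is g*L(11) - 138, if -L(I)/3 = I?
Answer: -435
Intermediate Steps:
Z(N, B) = -B (Z(N, B) = -B*1 = -B)
L(I) = -3*I
S(p) = -4 - 3*p (S(p) = -3*p - 4 = -4 - 3*p)
g = 9 (g = 3*(-1*(-4) + (-4 - 3*(-1))) = 3*(4 + (-4 + 3)) = 3*(4 - 1) = 3*3 = 9)
g*L(11) - 138 = 9*(-3*11) - 138 = 9*(-33) - 138 = -297 - 138 = -435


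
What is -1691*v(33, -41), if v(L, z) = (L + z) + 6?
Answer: 3382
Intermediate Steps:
v(L, z) = 6 + L + z
-1691*v(33, -41) = -1691*(6 + 33 - 41) = -1691*(-2) = 3382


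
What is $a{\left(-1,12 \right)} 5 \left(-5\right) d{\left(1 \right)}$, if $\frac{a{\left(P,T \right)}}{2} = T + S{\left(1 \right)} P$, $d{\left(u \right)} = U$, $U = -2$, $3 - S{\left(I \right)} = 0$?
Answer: $900$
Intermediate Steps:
$S{\left(I \right)} = 3$ ($S{\left(I \right)} = 3 - 0 = 3 + 0 = 3$)
$d{\left(u \right)} = -2$
$a{\left(P,T \right)} = 2 T + 6 P$ ($a{\left(P,T \right)} = 2 \left(T + 3 P\right) = 2 T + 6 P$)
$a{\left(-1,12 \right)} 5 \left(-5\right) d{\left(1 \right)} = \left(2 \cdot 12 + 6 \left(-1\right)\right) 5 \left(-5\right) \left(-2\right) = \left(24 - 6\right) \left(\left(-25\right) \left(-2\right)\right) = 18 \cdot 50 = 900$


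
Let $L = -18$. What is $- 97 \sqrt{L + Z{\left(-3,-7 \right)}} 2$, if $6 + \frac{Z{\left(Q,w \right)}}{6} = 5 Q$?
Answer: $- 2328 i \approx - 2328.0 i$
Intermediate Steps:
$Z{\left(Q,w \right)} = -36 + 30 Q$ ($Z{\left(Q,w \right)} = -36 + 6 \cdot 5 Q = -36 + 30 Q$)
$- 97 \sqrt{L + Z{\left(-3,-7 \right)}} 2 = - 97 \sqrt{-18 + \left(-36 + 30 \left(-3\right)\right)} 2 = - 97 \sqrt{-18 - 126} \cdot 2 = - 97 \sqrt{-144} \cdot 2 = - 97 \cdot 12 i 2 = - 1164 i 2 = - 2328 i$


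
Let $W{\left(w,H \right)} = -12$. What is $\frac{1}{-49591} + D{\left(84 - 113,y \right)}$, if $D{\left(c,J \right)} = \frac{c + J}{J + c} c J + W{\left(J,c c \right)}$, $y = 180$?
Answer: $- \frac{259460113}{49591} \approx -5232.0$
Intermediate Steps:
$D{\left(c,J \right)} = -12 + J c$ ($D{\left(c,J \right)} = \frac{c + J}{J + c} c J - 12 = \frac{J + c}{J + c} c J - 12 = 1 c J - 12 = c J - 12 = J c - 12 = -12 + J c$)
$\frac{1}{-49591} + D{\left(84 - 113,y \right)} = \frac{1}{-49591} + \left(-12 + 180 \left(84 - 113\right)\right) = - \frac{1}{49591} + \left(-12 + 180 \left(84 - 113\right)\right) = - \frac{1}{49591} + \left(-12 + 180 \left(-29\right)\right) = - \frac{1}{49591} - 5232 = - \frac{259460113}{49591}$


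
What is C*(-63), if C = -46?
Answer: 2898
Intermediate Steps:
C*(-63) = -46*(-63) = 2898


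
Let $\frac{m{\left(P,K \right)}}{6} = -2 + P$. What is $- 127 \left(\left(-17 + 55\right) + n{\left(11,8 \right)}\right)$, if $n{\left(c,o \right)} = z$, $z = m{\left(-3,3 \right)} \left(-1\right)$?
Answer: $-8636$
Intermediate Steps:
$m{\left(P,K \right)} = -12 + 6 P$ ($m{\left(P,K \right)} = 6 \left(-2 + P\right) = -12 + 6 P$)
$z = 30$ ($z = \left(-12 + 6 \left(-3\right)\right) \left(-1\right) = \left(-12 - 18\right) \left(-1\right) = \left(-30\right) \left(-1\right) = 30$)
$n{\left(c,o \right)} = 30$
$- 127 \left(\left(-17 + 55\right) + n{\left(11,8 \right)}\right) = - 127 \left(\left(-17 + 55\right) + 30\right) = - 127 \left(38 + 30\right) = \left(-127\right) 68 = -8636$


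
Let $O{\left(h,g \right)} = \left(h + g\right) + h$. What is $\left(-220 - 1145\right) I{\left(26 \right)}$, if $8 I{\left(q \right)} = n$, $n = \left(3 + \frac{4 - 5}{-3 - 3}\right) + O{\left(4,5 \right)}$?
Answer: $- \frac{44135}{16} \approx -2758.4$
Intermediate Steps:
$O{\left(h,g \right)} = g + 2 h$ ($O{\left(h,g \right)} = \left(g + h\right) + h = g + 2 h$)
$n = \frac{97}{6}$ ($n = \left(3 + \frac{4 - 5}{-3 - 3}\right) + \left(5 + 2 \cdot 4\right) = \left(3 - \frac{1}{-6}\right) + \left(5 + 8\right) = \left(3 - - \frac{1}{6}\right) + 13 = \left(3 + \frac{1}{6}\right) + 13 = \frac{19}{6} + 13 = \frac{97}{6} \approx 16.167$)
$I{\left(q \right)} = \frac{97}{48}$ ($I{\left(q \right)} = \frac{1}{8} \cdot \frac{97}{6} = \frac{97}{48}$)
$\left(-220 - 1145\right) I{\left(26 \right)} = \left(-220 - 1145\right) \frac{97}{48} = \left(-1365\right) \frac{97}{48} = - \frac{44135}{16}$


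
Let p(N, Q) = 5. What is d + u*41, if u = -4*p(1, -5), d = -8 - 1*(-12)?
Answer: -816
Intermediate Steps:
d = 4 (d = -8 + 12 = 4)
u = -20 (u = -4*5 = -20)
d + u*41 = 4 - 20*41 = 4 - 820 = -816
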